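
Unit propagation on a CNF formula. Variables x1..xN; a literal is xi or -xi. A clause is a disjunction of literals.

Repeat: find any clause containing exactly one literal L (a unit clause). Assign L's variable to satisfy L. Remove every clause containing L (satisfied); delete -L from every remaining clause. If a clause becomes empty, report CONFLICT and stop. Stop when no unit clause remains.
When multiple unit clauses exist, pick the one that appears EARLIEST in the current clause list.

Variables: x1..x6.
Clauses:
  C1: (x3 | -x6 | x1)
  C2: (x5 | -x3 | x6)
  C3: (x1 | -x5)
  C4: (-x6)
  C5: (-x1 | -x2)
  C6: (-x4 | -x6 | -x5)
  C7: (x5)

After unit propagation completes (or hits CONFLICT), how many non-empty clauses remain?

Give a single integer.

unit clause [-6] forces x6=F; simplify:
  drop 6 from [5, -3, 6] -> [5, -3]
  satisfied 3 clause(s); 4 remain; assigned so far: [6]
unit clause [5] forces x5=T; simplify:
  drop -5 from [1, -5] -> [1]
  satisfied 2 clause(s); 2 remain; assigned so far: [5, 6]
unit clause [1] forces x1=T; simplify:
  drop -1 from [-1, -2] -> [-2]
  satisfied 1 clause(s); 1 remain; assigned so far: [1, 5, 6]
unit clause [-2] forces x2=F; simplify:
  satisfied 1 clause(s); 0 remain; assigned so far: [1, 2, 5, 6]

Answer: 0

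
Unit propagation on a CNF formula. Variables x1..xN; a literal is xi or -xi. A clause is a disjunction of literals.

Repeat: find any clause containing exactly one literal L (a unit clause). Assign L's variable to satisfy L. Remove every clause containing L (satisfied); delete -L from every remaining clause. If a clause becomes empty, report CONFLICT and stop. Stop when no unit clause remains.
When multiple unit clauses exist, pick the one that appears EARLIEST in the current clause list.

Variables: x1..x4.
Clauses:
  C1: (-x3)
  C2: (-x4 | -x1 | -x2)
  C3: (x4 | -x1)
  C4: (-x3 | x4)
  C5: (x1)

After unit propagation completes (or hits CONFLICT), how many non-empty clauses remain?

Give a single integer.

unit clause [-3] forces x3=F; simplify:
  satisfied 2 clause(s); 3 remain; assigned so far: [3]
unit clause [1] forces x1=T; simplify:
  drop -1 from [-4, -1, -2] -> [-4, -2]
  drop -1 from [4, -1] -> [4]
  satisfied 1 clause(s); 2 remain; assigned so far: [1, 3]
unit clause [4] forces x4=T; simplify:
  drop -4 from [-4, -2] -> [-2]
  satisfied 1 clause(s); 1 remain; assigned so far: [1, 3, 4]
unit clause [-2] forces x2=F; simplify:
  satisfied 1 clause(s); 0 remain; assigned so far: [1, 2, 3, 4]

Answer: 0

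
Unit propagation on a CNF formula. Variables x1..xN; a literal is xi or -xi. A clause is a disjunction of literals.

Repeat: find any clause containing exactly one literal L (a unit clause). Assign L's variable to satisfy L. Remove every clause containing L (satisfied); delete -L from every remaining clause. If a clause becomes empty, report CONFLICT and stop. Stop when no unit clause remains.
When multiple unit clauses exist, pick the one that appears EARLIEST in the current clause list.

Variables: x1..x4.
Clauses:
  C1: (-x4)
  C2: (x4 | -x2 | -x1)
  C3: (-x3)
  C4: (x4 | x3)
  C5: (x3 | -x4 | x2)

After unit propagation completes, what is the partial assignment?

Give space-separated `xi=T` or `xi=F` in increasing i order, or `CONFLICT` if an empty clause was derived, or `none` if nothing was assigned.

Answer: CONFLICT

Derivation:
unit clause [-4] forces x4=F; simplify:
  drop 4 from [4, -2, -1] -> [-2, -1]
  drop 4 from [4, 3] -> [3]
  satisfied 2 clause(s); 3 remain; assigned so far: [4]
unit clause [-3] forces x3=F; simplify:
  drop 3 from [3] -> [] (empty!)
  satisfied 1 clause(s); 2 remain; assigned so far: [3, 4]
CONFLICT (empty clause)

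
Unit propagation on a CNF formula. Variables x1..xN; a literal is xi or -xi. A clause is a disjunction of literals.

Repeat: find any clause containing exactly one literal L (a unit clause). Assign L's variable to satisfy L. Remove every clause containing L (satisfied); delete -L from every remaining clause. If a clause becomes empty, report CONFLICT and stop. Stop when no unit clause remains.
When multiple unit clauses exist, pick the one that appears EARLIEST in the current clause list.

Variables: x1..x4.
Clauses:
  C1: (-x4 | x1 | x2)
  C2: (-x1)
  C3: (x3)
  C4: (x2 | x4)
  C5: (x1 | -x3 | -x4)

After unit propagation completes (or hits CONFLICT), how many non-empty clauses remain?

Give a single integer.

unit clause [-1] forces x1=F; simplify:
  drop 1 from [-4, 1, 2] -> [-4, 2]
  drop 1 from [1, -3, -4] -> [-3, -4]
  satisfied 1 clause(s); 4 remain; assigned so far: [1]
unit clause [3] forces x3=T; simplify:
  drop -3 from [-3, -4] -> [-4]
  satisfied 1 clause(s); 3 remain; assigned so far: [1, 3]
unit clause [-4] forces x4=F; simplify:
  drop 4 from [2, 4] -> [2]
  satisfied 2 clause(s); 1 remain; assigned so far: [1, 3, 4]
unit clause [2] forces x2=T; simplify:
  satisfied 1 clause(s); 0 remain; assigned so far: [1, 2, 3, 4]

Answer: 0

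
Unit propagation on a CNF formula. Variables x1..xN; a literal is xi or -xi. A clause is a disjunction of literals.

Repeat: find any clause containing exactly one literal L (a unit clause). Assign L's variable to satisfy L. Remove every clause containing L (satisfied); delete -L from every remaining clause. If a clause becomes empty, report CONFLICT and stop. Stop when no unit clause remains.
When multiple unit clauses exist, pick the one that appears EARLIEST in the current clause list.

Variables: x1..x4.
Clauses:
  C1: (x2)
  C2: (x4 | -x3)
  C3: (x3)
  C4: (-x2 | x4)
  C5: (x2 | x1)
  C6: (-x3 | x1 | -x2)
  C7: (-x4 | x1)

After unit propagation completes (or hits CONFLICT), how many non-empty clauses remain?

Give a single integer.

Answer: 0

Derivation:
unit clause [2] forces x2=T; simplify:
  drop -2 from [-2, 4] -> [4]
  drop -2 from [-3, 1, -2] -> [-3, 1]
  satisfied 2 clause(s); 5 remain; assigned so far: [2]
unit clause [3] forces x3=T; simplify:
  drop -3 from [4, -3] -> [4]
  drop -3 from [-3, 1] -> [1]
  satisfied 1 clause(s); 4 remain; assigned so far: [2, 3]
unit clause [4] forces x4=T; simplify:
  drop -4 from [-4, 1] -> [1]
  satisfied 2 clause(s); 2 remain; assigned so far: [2, 3, 4]
unit clause [1] forces x1=T; simplify:
  satisfied 2 clause(s); 0 remain; assigned so far: [1, 2, 3, 4]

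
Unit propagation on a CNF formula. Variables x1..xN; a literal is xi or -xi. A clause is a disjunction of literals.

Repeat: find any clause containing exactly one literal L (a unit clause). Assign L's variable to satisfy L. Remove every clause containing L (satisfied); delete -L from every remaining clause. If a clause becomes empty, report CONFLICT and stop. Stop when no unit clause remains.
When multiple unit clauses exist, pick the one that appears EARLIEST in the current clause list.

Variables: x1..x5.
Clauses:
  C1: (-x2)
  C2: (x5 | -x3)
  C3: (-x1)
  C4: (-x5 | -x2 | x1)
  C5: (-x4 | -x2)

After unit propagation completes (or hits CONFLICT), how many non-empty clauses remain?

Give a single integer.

Answer: 1

Derivation:
unit clause [-2] forces x2=F; simplify:
  satisfied 3 clause(s); 2 remain; assigned so far: [2]
unit clause [-1] forces x1=F; simplify:
  satisfied 1 clause(s); 1 remain; assigned so far: [1, 2]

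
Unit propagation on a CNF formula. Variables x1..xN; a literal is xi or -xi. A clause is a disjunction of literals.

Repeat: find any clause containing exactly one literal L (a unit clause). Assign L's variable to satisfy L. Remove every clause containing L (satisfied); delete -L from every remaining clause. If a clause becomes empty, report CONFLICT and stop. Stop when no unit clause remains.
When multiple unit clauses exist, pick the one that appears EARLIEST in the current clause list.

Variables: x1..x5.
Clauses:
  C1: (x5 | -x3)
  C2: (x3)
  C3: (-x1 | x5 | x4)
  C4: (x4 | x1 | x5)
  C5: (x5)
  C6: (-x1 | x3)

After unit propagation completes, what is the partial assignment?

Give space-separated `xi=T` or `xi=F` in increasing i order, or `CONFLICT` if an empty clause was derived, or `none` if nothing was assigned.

unit clause [3] forces x3=T; simplify:
  drop -3 from [5, -3] -> [5]
  satisfied 2 clause(s); 4 remain; assigned so far: [3]
unit clause [5] forces x5=T; simplify:
  satisfied 4 clause(s); 0 remain; assigned so far: [3, 5]

Answer: x3=T x5=T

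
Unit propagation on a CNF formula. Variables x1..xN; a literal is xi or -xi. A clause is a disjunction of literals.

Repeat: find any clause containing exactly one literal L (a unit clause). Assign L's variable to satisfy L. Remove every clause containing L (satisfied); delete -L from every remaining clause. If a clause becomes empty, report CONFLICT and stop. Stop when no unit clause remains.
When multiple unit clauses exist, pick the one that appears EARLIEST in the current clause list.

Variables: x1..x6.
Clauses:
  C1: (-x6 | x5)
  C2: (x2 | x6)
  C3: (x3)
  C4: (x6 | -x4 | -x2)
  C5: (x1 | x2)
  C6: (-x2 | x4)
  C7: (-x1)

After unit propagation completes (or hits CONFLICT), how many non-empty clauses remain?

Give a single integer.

unit clause [3] forces x3=T; simplify:
  satisfied 1 clause(s); 6 remain; assigned so far: [3]
unit clause [-1] forces x1=F; simplify:
  drop 1 from [1, 2] -> [2]
  satisfied 1 clause(s); 5 remain; assigned so far: [1, 3]
unit clause [2] forces x2=T; simplify:
  drop -2 from [6, -4, -2] -> [6, -4]
  drop -2 from [-2, 4] -> [4]
  satisfied 2 clause(s); 3 remain; assigned so far: [1, 2, 3]
unit clause [4] forces x4=T; simplify:
  drop -4 from [6, -4] -> [6]
  satisfied 1 clause(s); 2 remain; assigned so far: [1, 2, 3, 4]
unit clause [6] forces x6=T; simplify:
  drop -6 from [-6, 5] -> [5]
  satisfied 1 clause(s); 1 remain; assigned so far: [1, 2, 3, 4, 6]
unit clause [5] forces x5=T; simplify:
  satisfied 1 clause(s); 0 remain; assigned so far: [1, 2, 3, 4, 5, 6]

Answer: 0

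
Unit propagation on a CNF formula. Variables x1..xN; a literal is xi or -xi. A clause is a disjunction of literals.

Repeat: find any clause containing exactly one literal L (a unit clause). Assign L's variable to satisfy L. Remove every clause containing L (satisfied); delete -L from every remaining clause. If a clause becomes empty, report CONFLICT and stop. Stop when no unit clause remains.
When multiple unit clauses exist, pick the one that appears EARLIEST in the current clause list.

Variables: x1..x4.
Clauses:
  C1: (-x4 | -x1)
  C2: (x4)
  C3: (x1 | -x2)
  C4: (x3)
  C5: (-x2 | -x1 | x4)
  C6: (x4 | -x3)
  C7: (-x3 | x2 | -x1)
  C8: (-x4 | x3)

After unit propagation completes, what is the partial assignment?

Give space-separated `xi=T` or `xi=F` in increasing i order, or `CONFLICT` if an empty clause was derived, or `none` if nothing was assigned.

Answer: x1=F x2=F x3=T x4=T

Derivation:
unit clause [4] forces x4=T; simplify:
  drop -4 from [-4, -1] -> [-1]
  drop -4 from [-4, 3] -> [3]
  satisfied 3 clause(s); 5 remain; assigned so far: [4]
unit clause [-1] forces x1=F; simplify:
  drop 1 from [1, -2] -> [-2]
  satisfied 2 clause(s); 3 remain; assigned so far: [1, 4]
unit clause [-2] forces x2=F; simplify:
  satisfied 1 clause(s); 2 remain; assigned so far: [1, 2, 4]
unit clause [3] forces x3=T; simplify:
  satisfied 2 clause(s); 0 remain; assigned so far: [1, 2, 3, 4]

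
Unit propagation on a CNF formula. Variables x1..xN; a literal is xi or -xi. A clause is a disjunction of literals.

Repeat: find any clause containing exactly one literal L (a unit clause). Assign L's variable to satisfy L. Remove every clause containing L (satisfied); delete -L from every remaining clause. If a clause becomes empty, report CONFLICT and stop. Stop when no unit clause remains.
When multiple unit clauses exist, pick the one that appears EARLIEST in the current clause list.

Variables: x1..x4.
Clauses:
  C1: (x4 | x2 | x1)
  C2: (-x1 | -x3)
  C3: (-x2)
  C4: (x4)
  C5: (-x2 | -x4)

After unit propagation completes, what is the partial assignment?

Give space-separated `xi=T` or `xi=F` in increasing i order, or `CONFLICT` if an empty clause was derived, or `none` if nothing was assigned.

unit clause [-2] forces x2=F; simplify:
  drop 2 from [4, 2, 1] -> [4, 1]
  satisfied 2 clause(s); 3 remain; assigned so far: [2]
unit clause [4] forces x4=T; simplify:
  satisfied 2 clause(s); 1 remain; assigned so far: [2, 4]

Answer: x2=F x4=T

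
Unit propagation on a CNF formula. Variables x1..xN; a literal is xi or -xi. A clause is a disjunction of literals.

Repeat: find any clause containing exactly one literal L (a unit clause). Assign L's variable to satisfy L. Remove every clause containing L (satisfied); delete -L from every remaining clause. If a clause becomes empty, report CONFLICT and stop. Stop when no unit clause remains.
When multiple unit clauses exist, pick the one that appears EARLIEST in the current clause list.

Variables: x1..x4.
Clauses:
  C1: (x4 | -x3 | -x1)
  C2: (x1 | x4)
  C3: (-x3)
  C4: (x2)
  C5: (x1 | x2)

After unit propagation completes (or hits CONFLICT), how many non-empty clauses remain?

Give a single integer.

unit clause [-3] forces x3=F; simplify:
  satisfied 2 clause(s); 3 remain; assigned so far: [3]
unit clause [2] forces x2=T; simplify:
  satisfied 2 clause(s); 1 remain; assigned so far: [2, 3]

Answer: 1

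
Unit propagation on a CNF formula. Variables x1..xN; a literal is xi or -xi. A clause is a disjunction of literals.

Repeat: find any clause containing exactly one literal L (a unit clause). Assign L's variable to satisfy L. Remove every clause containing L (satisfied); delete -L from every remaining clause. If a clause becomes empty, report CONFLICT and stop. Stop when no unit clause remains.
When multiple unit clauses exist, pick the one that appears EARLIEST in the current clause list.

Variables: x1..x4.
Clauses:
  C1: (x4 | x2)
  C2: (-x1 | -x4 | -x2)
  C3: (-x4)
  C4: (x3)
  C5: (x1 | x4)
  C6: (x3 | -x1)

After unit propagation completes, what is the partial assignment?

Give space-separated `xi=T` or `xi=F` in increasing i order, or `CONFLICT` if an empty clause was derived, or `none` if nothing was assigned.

unit clause [-4] forces x4=F; simplify:
  drop 4 from [4, 2] -> [2]
  drop 4 from [1, 4] -> [1]
  satisfied 2 clause(s); 4 remain; assigned so far: [4]
unit clause [2] forces x2=T; simplify:
  satisfied 1 clause(s); 3 remain; assigned so far: [2, 4]
unit clause [3] forces x3=T; simplify:
  satisfied 2 clause(s); 1 remain; assigned so far: [2, 3, 4]
unit clause [1] forces x1=T; simplify:
  satisfied 1 clause(s); 0 remain; assigned so far: [1, 2, 3, 4]

Answer: x1=T x2=T x3=T x4=F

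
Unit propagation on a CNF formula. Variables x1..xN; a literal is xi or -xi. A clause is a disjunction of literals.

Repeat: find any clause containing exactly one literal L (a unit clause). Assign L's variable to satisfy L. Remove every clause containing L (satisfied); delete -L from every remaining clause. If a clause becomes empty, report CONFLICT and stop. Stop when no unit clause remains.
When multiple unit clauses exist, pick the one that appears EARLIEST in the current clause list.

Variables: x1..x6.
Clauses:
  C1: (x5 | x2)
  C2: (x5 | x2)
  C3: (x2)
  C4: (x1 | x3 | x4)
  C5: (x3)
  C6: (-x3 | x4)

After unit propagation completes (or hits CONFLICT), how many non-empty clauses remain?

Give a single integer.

unit clause [2] forces x2=T; simplify:
  satisfied 3 clause(s); 3 remain; assigned so far: [2]
unit clause [3] forces x3=T; simplify:
  drop -3 from [-3, 4] -> [4]
  satisfied 2 clause(s); 1 remain; assigned so far: [2, 3]
unit clause [4] forces x4=T; simplify:
  satisfied 1 clause(s); 0 remain; assigned so far: [2, 3, 4]

Answer: 0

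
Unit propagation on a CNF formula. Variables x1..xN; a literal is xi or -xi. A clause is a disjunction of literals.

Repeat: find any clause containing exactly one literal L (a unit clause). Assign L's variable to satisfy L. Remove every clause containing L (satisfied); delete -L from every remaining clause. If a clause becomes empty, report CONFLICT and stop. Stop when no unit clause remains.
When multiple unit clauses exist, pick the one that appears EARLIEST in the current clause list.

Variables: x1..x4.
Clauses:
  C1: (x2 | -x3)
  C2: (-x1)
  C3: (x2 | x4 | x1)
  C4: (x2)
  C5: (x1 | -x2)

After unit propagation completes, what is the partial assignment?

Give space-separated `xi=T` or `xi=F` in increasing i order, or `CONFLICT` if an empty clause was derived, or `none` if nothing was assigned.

unit clause [-1] forces x1=F; simplify:
  drop 1 from [2, 4, 1] -> [2, 4]
  drop 1 from [1, -2] -> [-2]
  satisfied 1 clause(s); 4 remain; assigned so far: [1]
unit clause [2] forces x2=T; simplify:
  drop -2 from [-2] -> [] (empty!)
  satisfied 3 clause(s); 1 remain; assigned so far: [1, 2]
CONFLICT (empty clause)

Answer: CONFLICT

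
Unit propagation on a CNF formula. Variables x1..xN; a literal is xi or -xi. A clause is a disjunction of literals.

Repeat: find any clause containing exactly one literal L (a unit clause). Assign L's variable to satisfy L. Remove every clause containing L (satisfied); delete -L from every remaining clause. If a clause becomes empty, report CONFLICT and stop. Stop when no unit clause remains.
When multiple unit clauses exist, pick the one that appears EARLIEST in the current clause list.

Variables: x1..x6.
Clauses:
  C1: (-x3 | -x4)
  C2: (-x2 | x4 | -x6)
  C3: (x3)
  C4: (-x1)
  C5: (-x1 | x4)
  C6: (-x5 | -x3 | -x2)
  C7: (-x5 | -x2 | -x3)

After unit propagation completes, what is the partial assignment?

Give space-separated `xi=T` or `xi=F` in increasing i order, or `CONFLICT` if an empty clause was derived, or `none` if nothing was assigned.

Answer: x1=F x3=T x4=F

Derivation:
unit clause [3] forces x3=T; simplify:
  drop -3 from [-3, -4] -> [-4]
  drop -3 from [-5, -3, -2] -> [-5, -2]
  drop -3 from [-5, -2, -3] -> [-5, -2]
  satisfied 1 clause(s); 6 remain; assigned so far: [3]
unit clause [-4] forces x4=F; simplify:
  drop 4 from [-2, 4, -6] -> [-2, -6]
  drop 4 from [-1, 4] -> [-1]
  satisfied 1 clause(s); 5 remain; assigned so far: [3, 4]
unit clause [-1] forces x1=F; simplify:
  satisfied 2 clause(s); 3 remain; assigned so far: [1, 3, 4]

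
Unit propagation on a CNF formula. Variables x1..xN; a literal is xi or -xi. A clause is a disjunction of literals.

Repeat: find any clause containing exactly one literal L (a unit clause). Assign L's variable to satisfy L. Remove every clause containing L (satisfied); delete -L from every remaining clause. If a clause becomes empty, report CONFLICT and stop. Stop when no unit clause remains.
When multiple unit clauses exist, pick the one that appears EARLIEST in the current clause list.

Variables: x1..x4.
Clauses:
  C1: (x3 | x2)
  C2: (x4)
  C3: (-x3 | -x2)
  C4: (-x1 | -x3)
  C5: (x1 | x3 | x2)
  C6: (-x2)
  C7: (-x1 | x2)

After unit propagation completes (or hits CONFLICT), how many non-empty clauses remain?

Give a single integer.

Answer: 0

Derivation:
unit clause [4] forces x4=T; simplify:
  satisfied 1 clause(s); 6 remain; assigned so far: [4]
unit clause [-2] forces x2=F; simplify:
  drop 2 from [3, 2] -> [3]
  drop 2 from [1, 3, 2] -> [1, 3]
  drop 2 from [-1, 2] -> [-1]
  satisfied 2 clause(s); 4 remain; assigned so far: [2, 4]
unit clause [3] forces x3=T; simplify:
  drop -3 from [-1, -3] -> [-1]
  satisfied 2 clause(s); 2 remain; assigned so far: [2, 3, 4]
unit clause [-1] forces x1=F; simplify:
  satisfied 2 clause(s); 0 remain; assigned so far: [1, 2, 3, 4]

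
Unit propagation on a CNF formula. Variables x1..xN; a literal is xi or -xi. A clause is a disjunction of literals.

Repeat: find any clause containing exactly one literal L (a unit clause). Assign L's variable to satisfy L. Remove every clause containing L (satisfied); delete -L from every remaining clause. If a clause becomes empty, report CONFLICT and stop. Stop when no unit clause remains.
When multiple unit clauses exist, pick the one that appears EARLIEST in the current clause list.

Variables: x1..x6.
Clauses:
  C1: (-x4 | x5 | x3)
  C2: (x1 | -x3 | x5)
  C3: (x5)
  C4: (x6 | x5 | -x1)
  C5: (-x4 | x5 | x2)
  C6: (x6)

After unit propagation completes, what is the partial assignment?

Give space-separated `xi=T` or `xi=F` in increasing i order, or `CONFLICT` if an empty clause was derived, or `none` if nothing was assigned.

unit clause [5] forces x5=T; simplify:
  satisfied 5 clause(s); 1 remain; assigned so far: [5]
unit clause [6] forces x6=T; simplify:
  satisfied 1 clause(s); 0 remain; assigned so far: [5, 6]

Answer: x5=T x6=T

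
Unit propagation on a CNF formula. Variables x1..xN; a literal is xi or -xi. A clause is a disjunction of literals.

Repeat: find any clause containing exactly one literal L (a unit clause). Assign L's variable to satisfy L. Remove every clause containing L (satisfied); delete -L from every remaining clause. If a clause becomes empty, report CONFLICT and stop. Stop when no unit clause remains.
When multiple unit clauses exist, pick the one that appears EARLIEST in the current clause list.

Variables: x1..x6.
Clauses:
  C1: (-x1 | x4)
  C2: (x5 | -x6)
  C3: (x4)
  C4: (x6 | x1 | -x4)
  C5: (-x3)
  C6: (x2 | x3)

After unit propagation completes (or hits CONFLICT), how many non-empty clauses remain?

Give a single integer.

unit clause [4] forces x4=T; simplify:
  drop -4 from [6, 1, -4] -> [6, 1]
  satisfied 2 clause(s); 4 remain; assigned so far: [4]
unit clause [-3] forces x3=F; simplify:
  drop 3 from [2, 3] -> [2]
  satisfied 1 clause(s); 3 remain; assigned so far: [3, 4]
unit clause [2] forces x2=T; simplify:
  satisfied 1 clause(s); 2 remain; assigned so far: [2, 3, 4]

Answer: 2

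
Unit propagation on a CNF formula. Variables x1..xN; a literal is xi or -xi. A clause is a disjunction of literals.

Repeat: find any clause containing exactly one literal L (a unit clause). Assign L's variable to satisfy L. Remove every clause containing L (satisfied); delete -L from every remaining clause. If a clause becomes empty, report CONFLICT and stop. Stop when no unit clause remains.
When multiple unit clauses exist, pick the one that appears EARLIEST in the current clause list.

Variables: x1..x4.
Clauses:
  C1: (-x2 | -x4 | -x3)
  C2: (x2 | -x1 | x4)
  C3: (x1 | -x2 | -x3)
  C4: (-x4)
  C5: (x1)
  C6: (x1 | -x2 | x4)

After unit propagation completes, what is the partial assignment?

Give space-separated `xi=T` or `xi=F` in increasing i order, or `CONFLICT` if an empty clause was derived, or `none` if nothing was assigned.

unit clause [-4] forces x4=F; simplify:
  drop 4 from [2, -1, 4] -> [2, -1]
  drop 4 from [1, -2, 4] -> [1, -2]
  satisfied 2 clause(s); 4 remain; assigned so far: [4]
unit clause [1] forces x1=T; simplify:
  drop -1 from [2, -1] -> [2]
  satisfied 3 clause(s); 1 remain; assigned so far: [1, 4]
unit clause [2] forces x2=T; simplify:
  satisfied 1 clause(s); 0 remain; assigned so far: [1, 2, 4]

Answer: x1=T x2=T x4=F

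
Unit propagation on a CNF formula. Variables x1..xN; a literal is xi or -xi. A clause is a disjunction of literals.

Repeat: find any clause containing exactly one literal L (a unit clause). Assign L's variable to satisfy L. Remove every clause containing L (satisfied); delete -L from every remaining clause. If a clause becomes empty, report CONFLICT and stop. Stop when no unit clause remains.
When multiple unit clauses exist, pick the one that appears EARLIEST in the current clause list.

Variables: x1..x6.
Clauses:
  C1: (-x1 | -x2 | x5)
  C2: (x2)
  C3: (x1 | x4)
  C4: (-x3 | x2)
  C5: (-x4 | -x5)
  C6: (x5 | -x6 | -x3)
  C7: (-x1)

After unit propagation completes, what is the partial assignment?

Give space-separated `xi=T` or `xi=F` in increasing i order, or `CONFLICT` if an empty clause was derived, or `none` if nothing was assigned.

unit clause [2] forces x2=T; simplify:
  drop -2 from [-1, -2, 5] -> [-1, 5]
  satisfied 2 clause(s); 5 remain; assigned so far: [2]
unit clause [-1] forces x1=F; simplify:
  drop 1 from [1, 4] -> [4]
  satisfied 2 clause(s); 3 remain; assigned so far: [1, 2]
unit clause [4] forces x4=T; simplify:
  drop -4 from [-4, -5] -> [-5]
  satisfied 1 clause(s); 2 remain; assigned so far: [1, 2, 4]
unit clause [-5] forces x5=F; simplify:
  drop 5 from [5, -6, -3] -> [-6, -3]
  satisfied 1 clause(s); 1 remain; assigned so far: [1, 2, 4, 5]

Answer: x1=F x2=T x4=T x5=F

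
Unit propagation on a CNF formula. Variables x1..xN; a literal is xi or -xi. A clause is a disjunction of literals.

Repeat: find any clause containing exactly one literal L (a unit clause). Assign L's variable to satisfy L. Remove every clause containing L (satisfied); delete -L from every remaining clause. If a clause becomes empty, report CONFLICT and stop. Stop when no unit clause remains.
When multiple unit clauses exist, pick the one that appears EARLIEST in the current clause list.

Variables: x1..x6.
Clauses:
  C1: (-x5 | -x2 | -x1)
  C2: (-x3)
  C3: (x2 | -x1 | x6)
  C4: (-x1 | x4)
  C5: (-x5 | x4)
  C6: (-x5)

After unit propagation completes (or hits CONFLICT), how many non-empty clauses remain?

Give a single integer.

Answer: 2

Derivation:
unit clause [-3] forces x3=F; simplify:
  satisfied 1 clause(s); 5 remain; assigned so far: [3]
unit clause [-5] forces x5=F; simplify:
  satisfied 3 clause(s); 2 remain; assigned so far: [3, 5]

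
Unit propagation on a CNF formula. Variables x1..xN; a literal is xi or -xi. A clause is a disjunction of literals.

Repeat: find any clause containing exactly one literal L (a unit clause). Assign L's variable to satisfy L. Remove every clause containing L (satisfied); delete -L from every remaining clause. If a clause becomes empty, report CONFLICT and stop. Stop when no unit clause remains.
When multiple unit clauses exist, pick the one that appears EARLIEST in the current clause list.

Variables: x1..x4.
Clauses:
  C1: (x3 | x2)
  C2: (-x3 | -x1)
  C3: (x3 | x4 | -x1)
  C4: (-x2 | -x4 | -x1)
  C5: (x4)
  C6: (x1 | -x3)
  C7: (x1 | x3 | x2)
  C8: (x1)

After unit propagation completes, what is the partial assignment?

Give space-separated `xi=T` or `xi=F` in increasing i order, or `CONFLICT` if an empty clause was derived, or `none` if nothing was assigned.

unit clause [4] forces x4=T; simplify:
  drop -4 from [-2, -4, -1] -> [-2, -1]
  satisfied 2 clause(s); 6 remain; assigned so far: [4]
unit clause [1] forces x1=T; simplify:
  drop -1 from [-3, -1] -> [-3]
  drop -1 from [-2, -1] -> [-2]
  satisfied 3 clause(s); 3 remain; assigned so far: [1, 4]
unit clause [-3] forces x3=F; simplify:
  drop 3 from [3, 2] -> [2]
  satisfied 1 clause(s); 2 remain; assigned so far: [1, 3, 4]
unit clause [2] forces x2=T; simplify:
  drop -2 from [-2] -> [] (empty!)
  satisfied 1 clause(s); 1 remain; assigned so far: [1, 2, 3, 4]
CONFLICT (empty clause)

Answer: CONFLICT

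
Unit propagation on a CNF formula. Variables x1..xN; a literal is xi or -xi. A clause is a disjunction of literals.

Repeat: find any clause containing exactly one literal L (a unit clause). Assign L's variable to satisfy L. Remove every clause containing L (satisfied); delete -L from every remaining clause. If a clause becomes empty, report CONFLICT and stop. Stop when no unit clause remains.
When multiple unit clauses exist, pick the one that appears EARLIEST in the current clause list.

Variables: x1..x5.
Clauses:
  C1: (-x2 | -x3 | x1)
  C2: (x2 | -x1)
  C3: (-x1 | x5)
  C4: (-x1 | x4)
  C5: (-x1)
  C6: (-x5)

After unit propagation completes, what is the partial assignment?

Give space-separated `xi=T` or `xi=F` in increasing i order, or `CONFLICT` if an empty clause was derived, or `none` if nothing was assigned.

unit clause [-1] forces x1=F; simplify:
  drop 1 from [-2, -3, 1] -> [-2, -3]
  satisfied 4 clause(s); 2 remain; assigned so far: [1]
unit clause [-5] forces x5=F; simplify:
  satisfied 1 clause(s); 1 remain; assigned so far: [1, 5]

Answer: x1=F x5=F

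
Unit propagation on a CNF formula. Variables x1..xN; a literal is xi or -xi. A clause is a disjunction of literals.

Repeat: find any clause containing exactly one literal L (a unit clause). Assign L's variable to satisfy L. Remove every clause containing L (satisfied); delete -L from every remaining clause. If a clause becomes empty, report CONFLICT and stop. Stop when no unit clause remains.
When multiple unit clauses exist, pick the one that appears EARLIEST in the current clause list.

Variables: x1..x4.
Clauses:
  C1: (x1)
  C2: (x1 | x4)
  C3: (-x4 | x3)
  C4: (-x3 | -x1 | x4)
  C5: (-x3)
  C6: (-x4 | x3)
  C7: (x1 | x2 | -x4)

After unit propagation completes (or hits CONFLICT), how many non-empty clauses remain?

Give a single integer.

Answer: 0

Derivation:
unit clause [1] forces x1=T; simplify:
  drop -1 from [-3, -1, 4] -> [-3, 4]
  satisfied 3 clause(s); 4 remain; assigned so far: [1]
unit clause [-3] forces x3=F; simplify:
  drop 3 from [-4, 3] -> [-4]
  drop 3 from [-4, 3] -> [-4]
  satisfied 2 clause(s); 2 remain; assigned so far: [1, 3]
unit clause [-4] forces x4=F; simplify:
  satisfied 2 clause(s); 0 remain; assigned so far: [1, 3, 4]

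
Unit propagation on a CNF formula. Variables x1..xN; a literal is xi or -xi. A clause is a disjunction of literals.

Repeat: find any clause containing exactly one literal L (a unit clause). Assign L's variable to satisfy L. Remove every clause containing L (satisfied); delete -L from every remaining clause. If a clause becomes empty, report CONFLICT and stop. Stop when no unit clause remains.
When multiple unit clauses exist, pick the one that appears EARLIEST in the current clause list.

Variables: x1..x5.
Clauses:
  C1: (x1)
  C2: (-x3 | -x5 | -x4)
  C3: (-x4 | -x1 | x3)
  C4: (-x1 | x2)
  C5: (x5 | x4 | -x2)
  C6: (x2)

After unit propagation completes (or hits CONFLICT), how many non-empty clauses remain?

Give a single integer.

unit clause [1] forces x1=T; simplify:
  drop -1 from [-4, -1, 3] -> [-4, 3]
  drop -1 from [-1, 2] -> [2]
  satisfied 1 clause(s); 5 remain; assigned so far: [1]
unit clause [2] forces x2=T; simplify:
  drop -2 from [5, 4, -2] -> [5, 4]
  satisfied 2 clause(s); 3 remain; assigned so far: [1, 2]

Answer: 3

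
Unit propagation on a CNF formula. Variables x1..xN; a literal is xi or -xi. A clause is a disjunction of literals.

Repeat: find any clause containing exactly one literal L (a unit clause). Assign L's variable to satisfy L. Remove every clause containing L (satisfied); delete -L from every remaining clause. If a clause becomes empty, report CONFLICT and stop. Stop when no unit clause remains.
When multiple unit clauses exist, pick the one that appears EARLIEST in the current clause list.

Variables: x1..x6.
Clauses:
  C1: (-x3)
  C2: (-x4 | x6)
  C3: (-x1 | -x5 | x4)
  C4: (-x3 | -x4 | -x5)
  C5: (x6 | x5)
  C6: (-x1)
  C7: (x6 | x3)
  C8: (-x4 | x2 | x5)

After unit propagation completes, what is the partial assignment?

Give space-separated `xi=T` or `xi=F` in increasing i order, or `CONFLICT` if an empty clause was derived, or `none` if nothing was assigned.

Answer: x1=F x3=F x6=T

Derivation:
unit clause [-3] forces x3=F; simplify:
  drop 3 from [6, 3] -> [6]
  satisfied 2 clause(s); 6 remain; assigned so far: [3]
unit clause [-1] forces x1=F; simplify:
  satisfied 2 clause(s); 4 remain; assigned so far: [1, 3]
unit clause [6] forces x6=T; simplify:
  satisfied 3 clause(s); 1 remain; assigned so far: [1, 3, 6]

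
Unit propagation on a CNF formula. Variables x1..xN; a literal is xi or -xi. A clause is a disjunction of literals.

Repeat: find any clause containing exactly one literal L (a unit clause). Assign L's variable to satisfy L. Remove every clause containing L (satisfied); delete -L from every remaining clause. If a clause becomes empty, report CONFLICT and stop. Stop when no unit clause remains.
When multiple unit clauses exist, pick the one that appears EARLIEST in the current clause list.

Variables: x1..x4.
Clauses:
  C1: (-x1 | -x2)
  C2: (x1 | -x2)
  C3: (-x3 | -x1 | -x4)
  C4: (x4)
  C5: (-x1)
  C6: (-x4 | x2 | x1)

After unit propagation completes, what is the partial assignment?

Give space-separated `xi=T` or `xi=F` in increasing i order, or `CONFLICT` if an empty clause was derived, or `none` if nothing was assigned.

Answer: CONFLICT

Derivation:
unit clause [4] forces x4=T; simplify:
  drop -4 from [-3, -1, -4] -> [-3, -1]
  drop -4 from [-4, 2, 1] -> [2, 1]
  satisfied 1 clause(s); 5 remain; assigned so far: [4]
unit clause [-1] forces x1=F; simplify:
  drop 1 from [1, -2] -> [-2]
  drop 1 from [2, 1] -> [2]
  satisfied 3 clause(s); 2 remain; assigned so far: [1, 4]
unit clause [-2] forces x2=F; simplify:
  drop 2 from [2] -> [] (empty!)
  satisfied 1 clause(s); 1 remain; assigned so far: [1, 2, 4]
CONFLICT (empty clause)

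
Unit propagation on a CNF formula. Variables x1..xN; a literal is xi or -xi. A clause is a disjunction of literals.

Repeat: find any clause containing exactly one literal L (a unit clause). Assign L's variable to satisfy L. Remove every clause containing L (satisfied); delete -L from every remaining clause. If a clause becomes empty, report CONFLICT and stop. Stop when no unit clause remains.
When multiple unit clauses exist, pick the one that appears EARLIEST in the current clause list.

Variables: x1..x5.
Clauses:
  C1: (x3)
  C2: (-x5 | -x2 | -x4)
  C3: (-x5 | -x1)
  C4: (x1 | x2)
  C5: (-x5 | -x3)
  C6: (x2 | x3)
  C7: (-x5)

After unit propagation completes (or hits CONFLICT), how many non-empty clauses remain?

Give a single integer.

Answer: 1

Derivation:
unit clause [3] forces x3=T; simplify:
  drop -3 from [-5, -3] -> [-5]
  satisfied 2 clause(s); 5 remain; assigned so far: [3]
unit clause [-5] forces x5=F; simplify:
  satisfied 4 clause(s); 1 remain; assigned so far: [3, 5]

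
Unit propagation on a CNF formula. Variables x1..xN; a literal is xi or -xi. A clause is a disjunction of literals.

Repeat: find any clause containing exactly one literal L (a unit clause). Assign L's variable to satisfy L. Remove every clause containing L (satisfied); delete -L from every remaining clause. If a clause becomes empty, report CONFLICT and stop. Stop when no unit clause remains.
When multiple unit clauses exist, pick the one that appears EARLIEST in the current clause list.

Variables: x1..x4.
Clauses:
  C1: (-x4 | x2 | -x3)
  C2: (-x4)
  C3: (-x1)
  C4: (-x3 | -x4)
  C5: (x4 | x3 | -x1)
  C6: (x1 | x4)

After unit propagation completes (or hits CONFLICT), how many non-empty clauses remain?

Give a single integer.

Answer: 0

Derivation:
unit clause [-4] forces x4=F; simplify:
  drop 4 from [4, 3, -1] -> [3, -1]
  drop 4 from [1, 4] -> [1]
  satisfied 3 clause(s); 3 remain; assigned so far: [4]
unit clause [-1] forces x1=F; simplify:
  drop 1 from [1] -> [] (empty!)
  satisfied 2 clause(s); 1 remain; assigned so far: [1, 4]
CONFLICT (empty clause)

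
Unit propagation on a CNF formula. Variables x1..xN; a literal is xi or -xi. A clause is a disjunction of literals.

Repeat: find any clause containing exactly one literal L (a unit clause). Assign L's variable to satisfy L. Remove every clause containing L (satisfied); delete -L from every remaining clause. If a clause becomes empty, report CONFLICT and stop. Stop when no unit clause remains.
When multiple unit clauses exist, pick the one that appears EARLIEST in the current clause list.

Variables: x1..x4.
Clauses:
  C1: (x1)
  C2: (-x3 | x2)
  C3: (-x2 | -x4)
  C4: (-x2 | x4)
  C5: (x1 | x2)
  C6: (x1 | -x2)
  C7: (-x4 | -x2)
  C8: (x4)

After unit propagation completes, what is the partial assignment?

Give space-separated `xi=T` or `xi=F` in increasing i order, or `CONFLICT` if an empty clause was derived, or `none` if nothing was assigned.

Answer: x1=T x2=F x3=F x4=T

Derivation:
unit clause [1] forces x1=T; simplify:
  satisfied 3 clause(s); 5 remain; assigned so far: [1]
unit clause [4] forces x4=T; simplify:
  drop -4 from [-2, -4] -> [-2]
  drop -4 from [-4, -2] -> [-2]
  satisfied 2 clause(s); 3 remain; assigned so far: [1, 4]
unit clause [-2] forces x2=F; simplify:
  drop 2 from [-3, 2] -> [-3]
  satisfied 2 clause(s); 1 remain; assigned so far: [1, 2, 4]
unit clause [-3] forces x3=F; simplify:
  satisfied 1 clause(s); 0 remain; assigned so far: [1, 2, 3, 4]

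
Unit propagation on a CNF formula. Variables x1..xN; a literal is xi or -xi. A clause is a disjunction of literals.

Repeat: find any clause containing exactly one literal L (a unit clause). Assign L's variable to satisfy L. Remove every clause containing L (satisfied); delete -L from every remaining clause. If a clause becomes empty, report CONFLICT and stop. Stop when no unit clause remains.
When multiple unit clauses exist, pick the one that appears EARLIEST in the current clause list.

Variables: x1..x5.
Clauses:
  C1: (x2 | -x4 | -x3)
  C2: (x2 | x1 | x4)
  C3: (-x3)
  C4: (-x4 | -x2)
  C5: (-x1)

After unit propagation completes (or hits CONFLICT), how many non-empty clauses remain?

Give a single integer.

unit clause [-3] forces x3=F; simplify:
  satisfied 2 clause(s); 3 remain; assigned so far: [3]
unit clause [-1] forces x1=F; simplify:
  drop 1 from [2, 1, 4] -> [2, 4]
  satisfied 1 clause(s); 2 remain; assigned so far: [1, 3]

Answer: 2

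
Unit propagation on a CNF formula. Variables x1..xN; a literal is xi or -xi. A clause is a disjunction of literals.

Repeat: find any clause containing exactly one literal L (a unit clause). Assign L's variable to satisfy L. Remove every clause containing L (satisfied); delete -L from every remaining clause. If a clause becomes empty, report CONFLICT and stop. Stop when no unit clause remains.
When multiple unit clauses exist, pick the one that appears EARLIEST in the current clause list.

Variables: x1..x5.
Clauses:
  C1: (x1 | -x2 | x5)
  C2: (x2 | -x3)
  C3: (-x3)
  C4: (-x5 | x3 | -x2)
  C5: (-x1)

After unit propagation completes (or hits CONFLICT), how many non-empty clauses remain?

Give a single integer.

unit clause [-3] forces x3=F; simplify:
  drop 3 from [-5, 3, -2] -> [-5, -2]
  satisfied 2 clause(s); 3 remain; assigned so far: [3]
unit clause [-1] forces x1=F; simplify:
  drop 1 from [1, -2, 5] -> [-2, 5]
  satisfied 1 clause(s); 2 remain; assigned so far: [1, 3]

Answer: 2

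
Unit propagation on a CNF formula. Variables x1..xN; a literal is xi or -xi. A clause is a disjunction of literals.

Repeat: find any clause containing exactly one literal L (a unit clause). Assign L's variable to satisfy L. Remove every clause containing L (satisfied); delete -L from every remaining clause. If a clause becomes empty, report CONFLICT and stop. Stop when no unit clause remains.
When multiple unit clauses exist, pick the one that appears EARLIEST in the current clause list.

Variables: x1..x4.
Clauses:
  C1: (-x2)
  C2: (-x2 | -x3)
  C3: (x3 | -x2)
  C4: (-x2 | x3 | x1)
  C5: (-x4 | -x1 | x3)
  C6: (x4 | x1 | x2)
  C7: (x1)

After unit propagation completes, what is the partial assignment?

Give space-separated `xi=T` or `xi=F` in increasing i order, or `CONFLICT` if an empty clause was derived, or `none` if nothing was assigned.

Answer: x1=T x2=F

Derivation:
unit clause [-2] forces x2=F; simplify:
  drop 2 from [4, 1, 2] -> [4, 1]
  satisfied 4 clause(s); 3 remain; assigned so far: [2]
unit clause [1] forces x1=T; simplify:
  drop -1 from [-4, -1, 3] -> [-4, 3]
  satisfied 2 clause(s); 1 remain; assigned so far: [1, 2]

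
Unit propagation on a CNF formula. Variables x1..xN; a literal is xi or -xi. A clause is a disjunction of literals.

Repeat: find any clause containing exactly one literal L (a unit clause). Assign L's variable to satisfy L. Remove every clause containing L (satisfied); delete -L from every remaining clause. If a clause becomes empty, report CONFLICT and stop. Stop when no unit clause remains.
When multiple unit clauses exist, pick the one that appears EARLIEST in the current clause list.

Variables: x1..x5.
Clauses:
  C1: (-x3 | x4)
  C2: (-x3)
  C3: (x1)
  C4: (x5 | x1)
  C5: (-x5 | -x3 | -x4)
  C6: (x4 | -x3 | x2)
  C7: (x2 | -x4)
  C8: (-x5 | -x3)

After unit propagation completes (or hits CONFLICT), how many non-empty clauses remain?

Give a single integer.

unit clause [-3] forces x3=F; simplify:
  satisfied 5 clause(s); 3 remain; assigned so far: [3]
unit clause [1] forces x1=T; simplify:
  satisfied 2 clause(s); 1 remain; assigned so far: [1, 3]

Answer: 1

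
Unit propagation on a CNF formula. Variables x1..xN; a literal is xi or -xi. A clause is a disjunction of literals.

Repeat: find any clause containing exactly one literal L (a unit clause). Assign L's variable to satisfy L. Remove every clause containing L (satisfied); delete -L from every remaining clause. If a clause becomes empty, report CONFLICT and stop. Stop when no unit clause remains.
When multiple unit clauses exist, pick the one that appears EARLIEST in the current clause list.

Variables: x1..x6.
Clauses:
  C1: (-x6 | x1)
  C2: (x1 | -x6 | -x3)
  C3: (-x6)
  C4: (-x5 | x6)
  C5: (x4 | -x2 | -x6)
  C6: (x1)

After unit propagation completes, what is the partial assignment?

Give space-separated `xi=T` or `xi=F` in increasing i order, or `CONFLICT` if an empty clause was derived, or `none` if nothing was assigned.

Answer: x1=T x5=F x6=F

Derivation:
unit clause [-6] forces x6=F; simplify:
  drop 6 from [-5, 6] -> [-5]
  satisfied 4 clause(s); 2 remain; assigned so far: [6]
unit clause [-5] forces x5=F; simplify:
  satisfied 1 clause(s); 1 remain; assigned so far: [5, 6]
unit clause [1] forces x1=T; simplify:
  satisfied 1 clause(s); 0 remain; assigned so far: [1, 5, 6]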